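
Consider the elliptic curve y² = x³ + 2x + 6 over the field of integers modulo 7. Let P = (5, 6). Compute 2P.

(4, 1)

tangent at (5, 6): λ = (3·5² + 2)/(2·6) ≡ 0/5. 5⁻¹ ≡ 3 (mod 7) since 5·3 = 15 ≡ 1, so λ ≡ 0·3 ≡ 0.
  x = λ² - 5 - 5 = 0 - 10 ≡ 4; y = λ·(5 - 4) - 6 ≡ 1. → (4, 1)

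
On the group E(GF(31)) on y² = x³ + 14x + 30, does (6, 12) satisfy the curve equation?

yes

y² = 12² ≡ 20; x³ + 14x + 30 = 330 ≡ 20 (mod 31). 20 = 20.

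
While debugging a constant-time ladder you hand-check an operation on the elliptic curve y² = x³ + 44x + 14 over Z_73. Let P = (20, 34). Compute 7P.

Repeated addition: build up to 7P.
2P: tangent at (20, 34): λ = (3·20² + 44)/(2·34) ≡ 3/68. 68⁻¹ ≡ 29 (mod 73) since 68·29 = 1972 ≡ 1, so λ ≡ 3·29 ≡ 14.
  x = λ² - 20 - 20 = 196 - 40 ≡ 10; y = λ·(20 - 10) - 34 ≡ 33. → (10, 33)
3P: (10, 33) + (20, 34). λ = (34 - 33)/(20 - 10) ≡ 1/10 mod 73. 10⁻¹ ≡ 22 (mod 73) since 10·22 = 220 ≡ 1, so λ ≡ 22.
  x = λ² - 10 - 20 = 484 - 30 ≡ 16; y = λ·(10 - 16) - 33 ≡ 54. → (16, 54)
4P: (16, 54) + (20, 34). λ = (34 - 54)/(20 - 16) ≡ 53/4 mod 73. 4⁻¹ ≡ 55 (mod 73) since 4·55 = 220 ≡ 1, so λ ≡ 68.
  x = λ² - 16 - 20 = 4624 - 36 ≡ 62; y = λ·(16 - 62) - 54 ≡ 30. → (62, 30)
5P: (62, 30) + (20, 34). λ = (34 - 30)/(20 - 62) ≡ 4/31 mod 73. 31⁻¹ ≡ 33 (mod 73) since 31·33 = 1023 ≡ 1, so λ ≡ 59.
  x = λ² - 62 - 20 = 3481 - 82 ≡ 41; y = λ·(62 - 41) - 30 ≡ 41. → (41, 41)
6P: (41, 41) + (20, 34). λ = (34 - 41)/(20 - 41) ≡ 66/52 mod 73. 52⁻¹ ≡ 66 (mod 73), so λ ≡ 49.
  x = λ² - 41 - 20 = 2401 - 61 ≡ 4; y = λ·(41 - 4) - 41 ≡ 20. → (4, 20)
7P: (4, 20) + (20, 34). λ = (34 - 20)/(20 - 4) ≡ 14/16 mod 73. 16⁻¹ ≡ 32 (mod 73), so λ ≡ 10.
  x = λ² - 4 - 20 = 100 - 24 ≡ 3; y = λ·(4 - 3) - 20 ≡ 63. → (3, 63)

(3, 63)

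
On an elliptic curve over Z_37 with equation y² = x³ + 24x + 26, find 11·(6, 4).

Write G = (6, 4).
Double-and-add on 11 = (1011)₂. Start with G = (6, 4) for the leading 1-bit.
double: tangent at (6, 4): λ = (3·6² + 24)/(2·4) ≡ 21/8. 8⁻¹ ≡ 14 (mod 37), so λ ≡ 21·14 ≡ 35.
  x = λ² - 6 - 6 = 1225 - 12 ≡ 29; y = λ·(6 - 29) - 4 ≡ 5. → (29, 5)
double: tangent at (29, 5): λ = (3·29² + 24)/(2·5) ≡ 31/10. 10⁻¹ ≡ 26 (mod 37), so λ ≡ 31·26 ≡ 29.
  x = λ² - 29 - 29 = 841 - 58 ≡ 6; y = λ·(29 - 6) - 5 ≡ 33. → (6, 33)
add G: (6, 33) + (6, 4): same x and y₁ ≡ -y₂, so the sum is O.
double: O + O = O (identity).
add G: O + (6, 4) = (6, 4) (identity).

(6, 4)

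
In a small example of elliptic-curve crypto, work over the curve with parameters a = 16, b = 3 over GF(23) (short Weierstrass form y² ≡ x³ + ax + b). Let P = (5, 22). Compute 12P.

(6, 4)

Repeated addition: build up to 12P.
2P: tangent at (5, 22): λ = (3·5² + 16)/(2·22) ≡ 22/21. 21⁻¹ ≡ 11 (mod 23) since 21·11 = 231 ≡ 1, so λ ≡ 22·11 ≡ 12.
  x = λ² - 5 - 5 = 144 - 10 ≡ 19; y = λ·(5 - 19) - 22 ≡ 17. → (19, 17)
3P: (19, 17) + (5, 22). λ = (22 - 17)/(5 - 19) ≡ 5/9 mod 23. 9⁻¹ ≡ 18 (mod 23), so λ ≡ 21.
  x = λ² - 19 - 5 = 441 - 24 ≡ 3; y = λ·(19 - 3) - 17 ≡ 20. → (3, 20)
4P: (3, 20) + (5, 22). λ = (22 - 20)/(5 - 3) ≡ 2/2 mod 23. 2⁻¹ ≡ 12 (mod 23), so λ ≡ 1.
  x = λ² - 3 - 5 = 1 - 8 ≡ 16; y = λ·(3 - 16) - 20 ≡ 13. → (16, 13)
5P: (16, 13) + (5, 22). λ = (22 - 13)/(5 - 16) ≡ 9/12 mod 23. 12⁻¹ ≡ 2 (mod 23), so λ ≡ 18.
  x = λ² - 16 - 5 = 324 - 21 ≡ 4; y = λ·(16 - 4) - 13 ≡ 19. → (4, 19)
6P: (4, 19) + (5, 22). λ = (22 - 19)/(5 - 4) ≡ 3/1 mod 23. 1⁻¹ ≡ 1 (mod 23) since 1·1 = 1 ≡ 1, so λ ≡ 3.
  x = λ² - 4 - 5 = 9 - 9 ≡ 0; y = λ·(4 - 0) - 19 ≡ 16. → (0, 16)
7P: (0, 16) + (5, 22). λ = (22 - 16)/(5 - 0) ≡ 6/5 mod 23. 5⁻¹ ≡ 14 (mod 23), so λ ≡ 15.
  x = λ² - 0 - 5 = 225 - 5 ≡ 13; y = λ·(0 - 13) - 16 ≡ 19. → (13, 19)
8P: (13, 19) + (5, 22). λ = (22 - 19)/(5 - 13) ≡ 3/15 mod 23. 15⁻¹ ≡ 20 (mod 23) since 15·20 = 300 ≡ 1, so λ ≡ 14.
  x = λ² - 13 - 5 = 196 - 18 ≡ 17; y = λ·(13 - 17) - 19 ≡ 17. → (17, 17)
9P: (17, 17) + (5, 22). λ = (22 - 17)/(5 - 17) ≡ 5/11 mod 23. 11⁻¹ ≡ 21 (mod 23), so λ ≡ 13.
  x = λ² - 17 - 5 = 169 - 22 ≡ 9; y = λ·(17 - 9) - 17 ≡ 18. → (9, 18)
10P: (9, 18) + (5, 22). λ = (22 - 18)/(5 - 9) ≡ 4/19 mod 23. 19⁻¹ ≡ 17 (mod 23), so λ ≡ 22.
  x = λ² - 9 - 5 = 484 - 14 ≡ 10; y = λ·(9 - 10) - 18 ≡ 6. → (10, 6)
11P: (10, 6) + (5, 22). λ = (22 - 6)/(5 - 10) ≡ 16/18 mod 23. 18⁻¹ ≡ 9 (mod 23), so λ ≡ 6.
  x = λ² - 10 - 5 = 36 - 15 ≡ 21; y = λ·(10 - 21) - 6 ≡ 20. → (21, 20)
12P: (21, 20) + (5, 22). λ = (22 - 20)/(5 - 21) ≡ 2/7 mod 23. 7⁻¹ ≡ 10 (mod 23) since 7·10 = 70 ≡ 1, so λ ≡ 20.
  x = λ² - 21 - 5 = 400 - 26 ≡ 6; y = λ·(21 - 6) - 20 ≡ 4. → (6, 4)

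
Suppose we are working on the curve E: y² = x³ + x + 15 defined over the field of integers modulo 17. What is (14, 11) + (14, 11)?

tangent at (14, 11): λ = (3·14² + 1)/(2·11) ≡ 11/5. 5⁻¹ ≡ 7 (mod 17) since 5·7 = 35 ≡ 1, so λ ≡ 11·7 ≡ 9.
  x = λ² - 14 - 14 = 81 - 28 ≡ 2; y = λ·(14 - 2) - 11 ≡ 12. → (2, 12)

(2, 12)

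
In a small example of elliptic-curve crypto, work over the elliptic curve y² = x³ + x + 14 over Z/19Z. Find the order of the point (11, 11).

2P: tangent at (11, 11): λ = (3·11² + 1)/(2·11) ≡ 3/3. 3⁻¹ ≡ 13 (mod 19), so λ ≡ 3·13 ≡ 1.
  x = λ² - 11 - 11 = 1 - 22 ≡ 17; y = λ·(11 - 17) - 11 ≡ 2. → (17, 2)
3P: (17, 2) + (11, 11). λ = (11 - 2)/(11 - 17) ≡ 9/13 mod 19. 13⁻¹ ≡ 3 (mod 19), so λ ≡ 8.
  x = λ² - 17 - 11 = 64 - 28 ≡ 17; y = λ·(17 - 17) - 2 ≡ 17. → (17, 17)
4P: (17, 17) + (11, 11). λ = (11 - 17)/(11 - 17) ≡ 13/13 mod 19. 13⁻¹ ≡ 3 (mod 19) since 13·3 = 39 ≡ 1, so λ ≡ 1.
  x = λ² - 17 - 11 = 1 - 28 ≡ 11; y = λ·(17 - 11) - 17 ≡ 8. → (11, 8)
5P: (11, 8) + (11, 11): same x and y₁ ≡ -y₂, so the sum is O.
5P = O, so the order is 5.

5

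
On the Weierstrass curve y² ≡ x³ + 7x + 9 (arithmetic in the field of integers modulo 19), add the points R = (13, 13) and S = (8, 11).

(13, 13) + (8, 11). λ = (11 - 13)/(8 - 13) ≡ 17/14 mod 19. 14⁻¹ ≡ 15 (mod 19), so λ ≡ 8.
  x = λ² - 13 - 8 = 64 - 21 ≡ 5; y = λ·(13 - 5) - 13 ≡ 13. → (5, 13)

(5, 13)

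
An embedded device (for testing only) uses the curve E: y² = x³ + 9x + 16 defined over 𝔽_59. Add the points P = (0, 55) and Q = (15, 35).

(13, 41)

(0, 55) + (15, 35). λ = (35 - 55)/(15 - 0) ≡ 39/15 mod 59. 15⁻¹ ≡ 4 (mod 59), so λ ≡ 38.
  x = λ² - 0 - 15 = 1444 - 15 ≡ 13; y = λ·(0 - 13) - 55 ≡ 41. → (13, 41)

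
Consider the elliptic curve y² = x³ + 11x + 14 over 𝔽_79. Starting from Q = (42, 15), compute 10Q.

Double-and-add on 10 = (1010)₂. Start with Q = (42, 15) for the leading 1-bit.
double: tangent at (42, 15): λ = (3·42² + 11)/(2·15) ≡ 10/30. 30⁻¹ ≡ 29 (mod 79), so λ ≡ 10·29 ≡ 53.
  x = λ² - 42 - 42 = 2809 - 84 ≡ 39; y = λ·(42 - 39) - 15 ≡ 65. → (39, 65)
double: tangent at (39, 65): λ = (3·39² + 11)/(2·65) ≡ 71/51. 51⁻¹ ≡ 31 (mod 79), so λ ≡ 71·31 ≡ 68.
  x = λ² - 39 - 39 = 4624 - 78 ≡ 43; y = λ·(39 - 43) - 65 ≡ 58. → (43, 58)
add Q: (43, 58) + (42, 15). λ = (15 - 58)/(42 - 43) ≡ 36/78 mod 79. 78⁻¹ ≡ 78 (mod 79) since 78·78 = 6084 ≡ 1, so λ ≡ 43.
  x = λ² - 43 - 42 = 1849 - 85 ≡ 26; y = λ·(43 - 26) - 58 ≡ 41. → (26, 41)
double: tangent at (26, 41): λ = (3·26² + 11)/(2·41) ≡ 64/3. 3⁻¹ ≡ 53 (mod 79), so λ ≡ 64·53 ≡ 74.
  x = λ² - 26 - 26 = 5476 - 52 ≡ 52; y = λ·(26 - 52) - 41 ≡ 10. → (52, 10)

(52, 10)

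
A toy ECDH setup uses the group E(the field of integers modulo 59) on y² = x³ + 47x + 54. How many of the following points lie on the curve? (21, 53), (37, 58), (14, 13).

(21, 53): 53² ≡ 36, rhs ≡ 36 → on.
(37, 58): 58² ≡ 1, rhs ≡ 54 → off.
(14, 13): 13² ≡ 51, rhs ≡ 34 → off.

1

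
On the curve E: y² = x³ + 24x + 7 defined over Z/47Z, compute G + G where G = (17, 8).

tangent at (17, 8): λ = (3·17² + 24)/(2·8) ≡ 45/16. 16⁻¹ ≡ 3 (mod 47), so λ ≡ 45·3 ≡ 41.
  x = λ² - 17 - 17 = 1681 - 34 ≡ 2; y = λ·(17 - 2) - 8 ≡ 43. → (2, 43)

(2, 43)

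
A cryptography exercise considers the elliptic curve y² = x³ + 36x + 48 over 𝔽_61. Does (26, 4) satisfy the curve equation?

yes

y² = 4² ≡ 16; x³ + 36x + 48 = 18560 ≡ 16 (mod 61). 16 = 16.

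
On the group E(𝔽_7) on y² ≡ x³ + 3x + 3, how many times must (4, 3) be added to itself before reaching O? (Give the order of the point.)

2P: tangent at (4, 3): λ = (3·4² + 3)/(2·3) ≡ 2/6. 6⁻¹ ≡ 6 (mod 7) since 6·6 = 36 ≡ 1, so λ ≡ 2·6 ≡ 5.
  x = λ² - 4 - 4 = 25 - 8 ≡ 3; y = λ·(4 - 3) - 3 ≡ 2. → (3, 2)
3P: (3, 2) + (4, 3). λ = (3 - 2)/(4 - 3) ≡ 1/1 mod 7. 1⁻¹ ≡ 1 (mod 7), so λ ≡ 1.
  x = λ² - 3 - 4 = 1 - 7 ≡ 1; y = λ·(3 - 1) - 2 ≡ 0. → (1, 0)
4P: (1, 0) + (4, 3). λ = (3 - 0)/(4 - 1) ≡ 3/3 mod 7. 3⁻¹ ≡ 5 (mod 7) since 3·5 = 15 ≡ 1, so λ ≡ 1.
  x = λ² - 1 - 4 = 1 - 5 ≡ 3; y = λ·(1 - 3) - 0 ≡ 5. → (3, 5)
5P: (3, 5) + (4, 3). λ = (3 - 5)/(4 - 3) ≡ 5/1 mod 7. 1⁻¹ ≡ 1 (mod 7), so λ ≡ 5.
  x = λ² - 3 - 4 = 25 - 7 ≡ 4; y = λ·(3 - 4) - 5 ≡ 4. → (4, 4)
6P: (4, 4) + (4, 3): same x and y₁ ≡ -y₂, so the sum is O.
6P = O, so the order is 6.

6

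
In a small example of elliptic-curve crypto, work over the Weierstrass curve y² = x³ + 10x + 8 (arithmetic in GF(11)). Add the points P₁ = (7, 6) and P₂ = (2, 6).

(2, 5)

(7, 6) + (2, 6). λ = (6 - 6)/(2 - 7) ≡ 0/6 mod 11. 6⁻¹ ≡ 2 (mod 11) since 6·2 = 12 ≡ 1, so λ ≡ 0.
  x = λ² - 7 - 2 = 0 - 9 ≡ 2; y = λ·(7 - 2) - 6 ≡ 5. → (2, 5)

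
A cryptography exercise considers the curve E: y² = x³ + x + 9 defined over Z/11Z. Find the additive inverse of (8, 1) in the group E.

-(8, 1) = (8, -1 mod 11) = (8, 10).

(8, 10)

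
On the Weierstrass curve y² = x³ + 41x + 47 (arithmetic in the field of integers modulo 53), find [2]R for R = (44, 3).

tangent at (44, 3): λ = (3·44² + 41)/(2·3) ≡ 19/6. 6⁻¹ ≡ 9 (mod 53) since 6·9 = 54 ≡ 1, so λ ≡ 19·9 ≡ 12.
  x = λ² - 44 - 44 = 144 - 88 ≡ 3; y = λ·(44 - 3) - 3 ≡ 12. → (3, 12)

(3, 12)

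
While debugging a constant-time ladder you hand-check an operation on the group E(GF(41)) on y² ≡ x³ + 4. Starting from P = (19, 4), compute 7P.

Repeated addition: build up to 7P.
2P: tangent at (19, 4): λ = (3·19² + 0)/(2·4) ≡ 17/8. 8⁻¹ ≡ 36 (mod 41) since 8·36 = 288 ≡ 1, so λ ≡ 17·36 ≡ 38.
  x = λ² - 19 - 19 = 1444 - 38 ≡ 12; y = λ·(19 - 12) - 4 ≡ 16. → (12, 16)
3P: (12, 16) + (19, 4). λ = (4 - 16)/(19 - 12) ≡ 29/7 mod 41. 7⁻¹ ≡ 6 (mod 41), so λ ≡ 10.
  x = λ² - 12 - 19 = 100 - 31 ≡ 28; y = λ·(12 - 28) - 16 ≡ 29. → (28, 29)
4P: (28, 29) + (19, 4). λ = (4 - 29)/(19 - 28) ≡ 16/32 mod 41. 32⁻¹ ≡ 9 (mod 41) since 32·9 = 288 ≡ 1, so λ ≡ 21.
  x = λ² - 28 - 19 = 441 - 47 ≡ 25; y = λ·(28 - 25) - 29 ≡ 34. → (25, 34)
5P: (25, 34) + (19, 4). λ = (4 - 34)/(19 - 25) ≡ 11/35 mod 41. 35⁻¹ ≡ 34 (mod 41) since 35·34 = 1190 ≡ 1, so λ ≡ 5.
  x = λ² - 25 - 19 = 25 - 44 ≡ 22; y = λ·(25 - 22) - 34 ≡ 22. → (22, 22)
6P: (22, 22) + (19, 4). λ = (4 - 22)/(19 - 22) ≡ 23/38 mod 41. 38⁻¹ ≡ 27 (mod 41) since 38·27 = 1026 ≡ 1, so λ ≡ 6.
  x = λ² - 22 - 19 = 36 - 41 ≡ 36; y = λ·(22 - 36) - 22 ≡ 17. → (36, 17)
7P: (36, 17) + (19, 4). λ = (4 - 17)/(19 - 36) ≡ 28/24 mod 41. 24⁻¹ ≡ 12 (mod 41), so λ ≡ 8.
  x = λ² - 36 - 19 = 64 - 55 ≡ 9; y = λ·(36 - 9) - 17 ≡ 35. → (9, 35)

(9, 35)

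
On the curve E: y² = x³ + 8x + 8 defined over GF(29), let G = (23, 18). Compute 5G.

Double-and-add on 5 = (101)₂. Start with G = (23, 18) for the leading 1-bit.
double: tangent at (23, 18): λ = (3·23² + 8)/(2·18) ≡ 0/7. 7⁻¹ ≡ 25 (mod 29), so λ ≡ 0·25 ≡ 0.
  x = λ² - 23 - 23 = 0 - 46 ≡ 12; y = λ·(23 - 12) - 18 ≡ 11. → (12, 11)
double: tangent at (12, 11): λ = (3·12² + 8)/(2·11) ≡ 5/22. 22⁻¹ ≡ 4 (mod 29) since 22·4 = 88 ≡ 1, so λ ≡ 5·4 ≡ 20.
  x = λ² - 12 - 12 = 400 - 24 ≡ 28; y = λ·(12 - 28) - 11 ≡ 17. → (28, 17)
add G: (28, 17) + (23, 18). λ = (18 - 17)/(23 - 28) ≡ 1/24 mod 29. 24⁻¹ ≡ 23 (mod 29) since 24·23 = 552 ≡ 1, so λ ≡ 23.
  x = λ² - 28 - 23 = 529 - 51 ≡ 14; y = λ·(28 - 14) - 17 ≡ 15. → (14, 15)

(14, 15)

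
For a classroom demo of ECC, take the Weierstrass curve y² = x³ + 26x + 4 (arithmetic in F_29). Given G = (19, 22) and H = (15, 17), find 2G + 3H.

First 2G:
Repeated addition: build up to 2G.
2G: tangent at (19, 22): λ = (3·19² + 26)/(2·22) ≡ 7/15. 15⁻¹ ≡ 2 (mod 29) since 15·2 = 30 ≡ 1, so λ ≡ 7·2 ≡ 14.
  x = λ² - 19 - 19 = 196 - 38 ≡ 13; y = λ·(19 - 13) - 22 ≡ 4. → (13, 4)
2G = (13, 4).
Next 3H:
Repeated addition: build up to 3H.
2H: tangent at (15, 17): λ = (3·15² + 26)/(2·17) ≡ 5/5. 5⁻¹ ≡ 6 (mod 29), so λ ≡ 5·6 ≡ 1.
  x = λ² - 15 - 15 = 1 - 30 ≡ 0; y = λ·(15 - 0) - 17 ≡ 27. → (0, 27)
3H: (0, 27) + (15, 17). λ = (17 - 27)/(15 - 0) ≡ 19/15 mod 29. 15⁻¹ ≡ 2 (mod 29) since 15·2 = 30 ≡ 1, so λ ≡ 9.
  x = λ² - 0 - 15 = 81 - 15 ≡ 8; y = λ·(0 - 8) - 27 ≡ 17. → (8, 17)
3H = (8, 17).
Finally 2G + 3H:
(13, 4) + (8, 17). λ = (17 - 4)/(8 - 13) ≡ 13/24 mod 29. 24⁻¹ ≡ 23 (mod 29), so λ ≡ 9.
  x = λ² - 13 - 8 = 81 - 21 ≡ 2; y = λ·(13 - 2) - 4 ≡ 8. → (2, 8)

(2, 8)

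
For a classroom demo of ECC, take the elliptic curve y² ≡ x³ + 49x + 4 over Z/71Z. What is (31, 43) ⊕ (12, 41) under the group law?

(31, 43) + (12, 41). λ = (41 - 43)/(12 - 31) ≡ 69/52 mod 71. 52⁻¹ ≡ 56 (mod 71), so λ ≡ 30.
  x = λ² - 31 - 12 = 900 - 43 ≡ 5; y = λ·(31 - 5) - 43 ≡ 27. → (5, 27)

(5, 27)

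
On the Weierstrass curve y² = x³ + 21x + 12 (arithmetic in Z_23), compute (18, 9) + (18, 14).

The two points share x = 18 and their y-coordinates satisfy 9 + 14 ≡ 0 (mod 23), so they are inverses. Their sum is ∞.

O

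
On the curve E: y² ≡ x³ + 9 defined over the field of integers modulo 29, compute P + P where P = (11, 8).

(20, 18)

tangent at (11, 8): λ = (3·11² + 0)/(2·8) ≡ 15/16. 16⁻¹ ≡ 20 (mod 29), so λ ≡ 15·20 ≡ 10.
  x = λ² - 11 - 11 = 100 - 22 ≡ 20; y = λ·(11 - 20) - 8 ≡ 18. → (20, 18)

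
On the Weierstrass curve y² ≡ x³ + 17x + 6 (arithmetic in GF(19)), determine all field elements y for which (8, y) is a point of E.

x³ + 17x + 6 = 654 ≡ 8 (mod 19).
8 is a non-residue mod 19; no y exists.

none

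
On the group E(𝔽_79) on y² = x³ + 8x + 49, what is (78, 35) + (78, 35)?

(23, 47)

tangent at (78, 35): λ = (3·78² + 8)/(2·35) ≡ 11/70. 70⁻¹ ≡ 35 (mod 79) since 70·35 = 2450 ≡ 1, so λ ≡ 11·35 ≡ 69.
  x = λ² - 78 - 78 = 4761 - 156 ≡ 23; y = λ·(78 - 23) - 35 ≡ 47. → (23, 47)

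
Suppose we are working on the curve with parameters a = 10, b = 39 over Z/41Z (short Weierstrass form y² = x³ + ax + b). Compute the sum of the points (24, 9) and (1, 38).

(21, 30)

(24, 9) + (1, 38). λ = (38 - 9)/(1 - 24) ≡ 29/18 mod 41. 18⁻¹ ≡ 16 (mod 41), so λ ≡ 13.
  x = λ² - 24 - 1 = 169 - 25 ≡ 21; y = λ·(24 - 21) - 9 ≡ 30. → (21, 30)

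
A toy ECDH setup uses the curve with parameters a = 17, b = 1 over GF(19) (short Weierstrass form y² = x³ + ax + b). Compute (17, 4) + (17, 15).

O

The two points share x = 17 and their y-coordinates satisfy 4 + 15 ≡ 0 (mod 19), so they are inverses. Their sum is the point at infinity.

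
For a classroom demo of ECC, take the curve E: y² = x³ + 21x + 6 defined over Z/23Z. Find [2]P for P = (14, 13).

(11, 21)

tangent at (14, 13): λ = (3·14² + 21)/(2·13) ≡ 11/3. 3⁻¹ ≡ 8 (mod 23) since 3·8 = 24 ≡ 1, so λ ≡ 11·8 ≡ 19.
  x = λ² - 14 - 14 = 361 - 28 ≡ 11; y = λ·(14 - 11) - 13 ≡ 21. → (11, 21)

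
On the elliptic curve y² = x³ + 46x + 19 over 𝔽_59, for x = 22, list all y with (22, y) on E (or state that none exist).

none

x³ + 46x + 19 = 11679 ≡ 56 (mod 59).
56 is a non-residue mod 59; no y exists.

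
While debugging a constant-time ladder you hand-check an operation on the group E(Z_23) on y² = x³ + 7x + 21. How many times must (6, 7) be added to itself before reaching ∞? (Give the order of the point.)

9

2P: tangent at (6, 7): λ = (3·6² + 7)/(2·7) ≡ 0/14. 14⁻¹ ≡ 5 (mod 23) since 14·5 = 70 ≡ 1, so λ ≡ 0·5 ≡ 0.
  x = λ² - 6 - 6 = 0 - 12 ≡ 11; y = λ·(6 - 11) - 7 ≡ 16. → (11, 16)
3P: (11, 16) + (6, 7). λ = (7 - 16)/(6 - 11) ≡ 14/18 mod 23. 18⁻¹ ≡ 9 (mod 23), so λ ≡ 11.
  x = λ² - 11 - 6 = 121 - 17 ≡ 12; y = λ·(11 - 12) - 16 ≡ 19. → (12, 19)
4P: (12, 19) + (6, 7). λ = (7 - 19)/(6 - 12) ≡ 11/17 mod 23. 17⁻¹ ≡ 19 (mod 23), so λ ≡ 2.
  x = λ² - 12 - 6 = 4 - 18 ≡ 9; y = λ·(12 - 9) - 19 ≡ 10. → (9, 10)
5P: (9, 10) + (6, 7). λ = (7 - 10)/(6 - 9) ≡ 20/20 mod 23. 20⁻¹ ≡ 15 (mod 23), so λ ≡ 1.
  x = λ² - 9 - 6 = 1 - 15 ≡ 9; y = λ·(9 - 9) - 10 ≡ 13. → (9, 13)
6P: (9, 13) + (6, 7). λ = (7 - 13)/(6 - 9) ≡ 17/20 mod 23. 20⁻¹ ≡ 15 (mod 23) since 20·15 = 300 ≡ 1, so λ ≡ 2.
  x = λ² - 9 - 6 = 4 - 15 ≡ 12; y = λ·(9 - 12) - 13 ≡ 4. → (12, 4)
7P: (12, 4) + (6, 7). λ = (7 - 4)/(6 - 12) ≡ 3/17 mod 23. 17⁻¹ ≡ 19 (mod 23), so λ ≡ 11.
  x = λ² - 12 - 6 = 121 - 18 ≡ 11; y = λ·(12 - 11) - 4 ≡ 7. → (11, 7)
8P: (11, 7) + (6, 7). λ = (7 - 7)/(6 - 11) ≡ 0/18 mod 23. 18⁻¹ ≡ 9 (mod 23) since 18·9 = 162 ≡ 1, so λ ≡ 0.
  x = λ² - 11 - 6 = 0 - 17 ≡ 6; y = λ·(11 - 6) - 7 ≡ 16. → (6, 16)
9P: (6, 16) + (6, 7): same x and y₁ ≡ -y₂, so the sum is ∞.
9P = ∞, so the order is 9.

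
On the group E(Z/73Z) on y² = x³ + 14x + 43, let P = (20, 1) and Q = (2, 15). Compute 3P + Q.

(23, 7)

First 3P:
Repeated addition: build up to 3P.
2P: tangent at (20, 1): λ = (3·20² + 14)/(2·1) ≡ 46/2. 2⁻¹ ≡ 37 (mod 73), so λ ≡ 46·37 ≡ 23.
  x = λ² - 20 - 20 = 529 - 40 ≡ 51; y = λ·(20 - 51) - 1 ≡ 16. → (51, 16)
3P: (51, 16) + (20, 1). λ = (1 - 16)/(20 - 51) ≡ 58/42 mod 73. 42⁻¹ ≡ 40 (mod 73), so λ ≡ 57.
  x = λ² - 51 - 20 = 3249 - 71 ≡ 39; y = λ·(51 - 39) - 16 ≡ 11. → (39, 11)
3P = (39, 11).
Finally 3P + Q:
(39, 11) + (2, 15). λ = (15 - 11)/(2 - 39) ≡ 4/36 mod 73. 36⁻¹ ≡ 71 (mod 73) since 36·71 = 2556 ≡ 1, so λ ≡ 65.
  x = λ² - 39 - 2 = 4225 - 41 ≡ 23; y = λ·(39 - 23) - 11 ≡ 7. → (23, 7)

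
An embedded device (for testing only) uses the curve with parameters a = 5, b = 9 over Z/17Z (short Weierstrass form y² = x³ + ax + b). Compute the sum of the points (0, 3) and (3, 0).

(0, 3) + (3, 0). λ = (0 - 3)/(3 - 0) ≡ 14/3 mod 17. 3⁻¹ ≡ 6 (mod 17) since 3·6 = 18 ≡ 1, so λ ≡ 16.
  x = λ² - 0 - 3 = 256 - 3 ≡ 15; y = λ·(0 - 15) - 3 ≡ 12. → (15, 12)

(15, 12)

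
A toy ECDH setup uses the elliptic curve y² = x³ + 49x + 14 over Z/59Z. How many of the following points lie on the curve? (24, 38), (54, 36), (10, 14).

2

(24, 38): 38² ≡ 28, rhs ≡ 28 → on.
(54, 36): 36² ≡ 57, rhs ≡ 57 → on.
(10, 14): 14² ≡ 19, rhs ≡ 29 → off.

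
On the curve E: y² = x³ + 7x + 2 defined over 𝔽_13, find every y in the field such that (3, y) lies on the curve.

none

x³ + 7x + 2 = 50 ≡ 11 (mod 13).
11 is a non-residue mod 13; no y exists.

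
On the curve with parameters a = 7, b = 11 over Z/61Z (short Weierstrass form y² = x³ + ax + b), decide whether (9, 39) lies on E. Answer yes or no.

y² = 39² ≡ 57; x³ + 7x + 11 = 803 ≡ 10 (mod 61). 57 ≠ 10.

no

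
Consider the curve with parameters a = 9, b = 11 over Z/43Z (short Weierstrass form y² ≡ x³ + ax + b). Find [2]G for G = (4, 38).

(6, 25)

tangent at (4, 38): λ = (3·4² + 9)/(2·38) ≡ 14/33. 33⁻¹ ≡ 30 (mod 43), so λ ≡ 14·30 ≡ 33.
  x = λ² - 4 - 4 = 1089 - 8 ≡ 6; y = λ·(4 - 6) - 38 ≡ 25. → (6, 25)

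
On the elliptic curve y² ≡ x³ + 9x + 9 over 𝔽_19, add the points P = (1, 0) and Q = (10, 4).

(1, 0) + (10, 4). λ = (4 - 0)/(10 - 1) ≡ 4/9 mod 19. 9⁻¹ ≡ 17 (mod 19) since 9·17 = 153 ≡ 1, so λ ≡ 11.
  x = λ² - 1 - 10 = 121 - 11 ≡ 15; y = λ·(1 - 15) - 0 ≡ 17. → (15, 17)

(15, 17)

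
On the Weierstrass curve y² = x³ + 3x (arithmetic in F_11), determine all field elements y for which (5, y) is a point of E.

x³ + 3x + 0 = 140 ≡ 8 (mod 11).
8 is a non-residue mod 11; no y exists.

none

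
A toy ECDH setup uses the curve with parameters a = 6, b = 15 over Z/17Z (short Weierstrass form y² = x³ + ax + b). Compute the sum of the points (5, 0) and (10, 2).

(5, 0) + (10, 2). λ = (2 - 0)/(10 - 5) ≡ 2/5 mod 17. 5⁻¹ ≡ 7 (mod 17) since 5·7 = 35 ≡ 1, so λ ≡ 14.
  x = λ² - 5 - 10 = 196 - 15 ≡ 11; y = λ·(5 - 11) - 0 ≡ 1. → (11, 1)

(11, 1)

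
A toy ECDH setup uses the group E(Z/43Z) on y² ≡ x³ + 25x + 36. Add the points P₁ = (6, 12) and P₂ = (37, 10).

(6, 31)

(6, 12) + (37, 10). λ = (10 - 12)/(37 - 6) ≡ 41/31 mod 43. 31⁻¹ ≡ 25 (mod 43) since 31·25 = 775 ≡ 1, so λ ≡ 36.
  x = λ² - 6 - 37 = 1296 - 43 ≡ 6; y = λ·(6 - 6) - 12 ≡ 31. → (6, 31)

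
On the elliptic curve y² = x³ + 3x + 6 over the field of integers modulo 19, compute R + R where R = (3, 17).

(17, 12)

tangent at (3, 17): λ = (3·3² + 3)/(2·17) ≡ 11/15. 15⁻¹ ≡ 14 (mod 19), so λ ≡ 11·14 ≡ 2.
  x = λ² - 3 - 3 = 4 - 6 ≡ 17; y = λ·(3 - 17) - 17 ≡ 12. → (17, 12)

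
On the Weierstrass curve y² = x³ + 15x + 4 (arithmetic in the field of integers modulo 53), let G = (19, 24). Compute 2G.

(24, 14)

tangent at (19, 24): λ = (3·19² + 15)/(2·24) ≡ 38/48. 48⁻¹ ≡ 21 (mod 53) since 48·21 = 1008 ≡ 1, so λ ≡ 38·21 ≡ 3.
  x = λ² - 19 - 19 = 9 - 38 ≡ 24; y = λ·(19 - 24) - 24 ≡ 14. → (24, 14)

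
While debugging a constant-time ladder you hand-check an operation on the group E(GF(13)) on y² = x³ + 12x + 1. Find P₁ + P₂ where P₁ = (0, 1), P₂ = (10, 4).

(4, 3)

(0, 1) + (10, 4). λ = (4 - 1)/(10 - 0) ≡ 3/10 mod 13. 10⁻¹ ≡ 4 (mod 13), so λ ≡ 12.
  x = λ² - 0 - 10 = 144 - 10 ≡ 4; y = λ·(0 - 4) - 1 ≡ 3. → (4, 3)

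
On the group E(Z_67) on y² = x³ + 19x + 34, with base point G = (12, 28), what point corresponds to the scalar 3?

(28, 41)

Repeated addition: build up to 3G.
2G: tangent at (12, 28): λ = (3·12² + 19)/(2·28) ≡ 49/56. 56⁻¹ ≡ 6 (mod 67), so λ ≡ 49·6 ≡ 26.
  x = λ² - 12 - 12 = 676 - 24 ≡ 49; y = λ·(12 - 49) - 28 ≡ 15. → (49, 15)
3G: (49, 15) + (12, 28). λ = (28 - 15)/(12 - 49) ≡ 13/30 mod 67. 30⁻¹ ≡ 38 (mod 67), so λ ≡ 25.
  x = λ² - 49 - 12 = 625 - 61 ≡ 28; y = λ·(49 - 28) - 15 ≡ 41. → (28, 41)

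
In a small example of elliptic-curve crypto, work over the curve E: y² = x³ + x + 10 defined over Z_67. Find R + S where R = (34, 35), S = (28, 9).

(61, 49)

(34, 35) + (28, 9). λ = (9 - 35)/(28 - 34) ≡ 41/61 mod 67. 61⁻¹ ≡ 11 (mod 67) since 61·11 = 671 ≡ 1, so λ ≡ 49.
  x = λ² - 34 - 28 = 2401 - 62 ≡ 61; y = λ·(34 - 61) - 35 ≡ 49. → (61, 49)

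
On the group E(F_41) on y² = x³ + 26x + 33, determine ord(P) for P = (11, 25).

2P: tangent at (11, 25): λ = (3·11² + 26)/(2·25) ≡ 20/9. 9⁻¹ ≡ 32 (mod 41), so λ ≡ 20·32 ≡ 25.
  x = λ² - 11 - 11 = 625 - 22 ≡ 29; y = λ·(11 - 29) - 25 ≡ 17. → (29, 17)
3P: (29, 17) + (11, 25). λ = (25 - 17)/(11 - 29) ≡ 8/23 mod 41. 23⁻¹ ≡ 25 (mod 41) since 23·25 = 575 ≡ 1, so λ ≡ 36.
  x = λ² - 29 - 11 = 1296 - 40 ≡ 26; y = λ·(29 - 26) - 17 ≡ 9. → (26, 9)
4P: (26, 9) + (11, 25). λ = (25 - 9)/(11 - 26) ≡ 16/26 mod 41. 26⁻¹ ≡ 30 (mod 41) since 26·30 = 780 ≡ 1, so λ ≡ 29.
  x = λ² - 26 - 11 = 841 - 37 ≡ 25; y = λ·(26 - 25) - 9 ≡ 20. → (25, 20)
5P: (25, 20) + (11, 25). λ = (25 - 20)/(11 - 25) ≡ 5/27 mod 41. 27⁻¹ ≡ 38 (mod 41) since 27·38 = 1026 ≡ 1, so λ ≡ 26.
  x = λ² - 25 - 11 = 676 - 36 ≡ 25; y = λ·(25 - 25) - 20 ≡ 21. → (25, 21)
6P: (25, 21) + (11, 25). λ = (25 - 21)/(11 - 25) ≡ 4/27 mod 41. 27⁻¹ ≡ 38 (mod 41) since 27·38 = 1026 ≡ 1, so λ ≡ 29.
  x = λ² - 25 - 11 = 841 - 36 ≡ 26; y = λ·(25 - 26) - 21 ≡ 32. → (26, 32)
7P: (26, 32) + (11, 25). λ = (25 - 32)/(11 - 26) ≡ 34/26 mod 41. 26⁻¹ ≡ 30 (mod 41), so λ ≡ 36.
  x = λ² - 26 - 11 = 1296 - 37 ≡ 29; y = λ·(26 - 29) - 32 ≡ 24. → (29, 24)
8P: (29, 24) + (11, 25). λ = (25 - 24)/(11 - 29) ≡ 1/23 mod 41. 23⁻¹ ≡ 25 (mod 41), so λ ≡ 25.
  x = λ² - 29 - 11 = 625 - 40 ≡ 11; y = λ·(29 - 11) - 24 ≡ 16. → (11, 16)
9P: (11, 16) + (11, 25): same x and y₁ ≡ -y₂, so the sum is the point at infinity.
9P = the point at infinity, so the order is 9.

9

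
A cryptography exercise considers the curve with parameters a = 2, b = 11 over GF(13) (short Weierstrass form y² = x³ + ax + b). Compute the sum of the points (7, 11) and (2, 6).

(5, 4)

(7, 11) + (2, 6). λ = (6 - 11)/(2 - 7) ≡ 8/8 mod 13. 8⁻¹ ≡ 5 (mod 13), so λ ≡ 1.
  x = λ² - 7 - 2 = 1 - 9 ≡ 5; y = λ·(7 - 5) - 11 ≡ 4. → (5, 4)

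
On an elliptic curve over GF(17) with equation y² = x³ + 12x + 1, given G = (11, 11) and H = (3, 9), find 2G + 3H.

First 2G:
Repeated addition: build up to 2G.
2G: tangent at (11, 11): λ = (3·11² + 12)/(2·11) ≡ 1/5. 5⁻¹ ≡ 7 (mod 17), so λ ≡ 1·7 ≡ 7.
  x = λ² - 11 - 11 = 49 - 22 ≡ 10; y = λ·(11 - 10) - 11 ≡ 13. → (10, 13)
2G = (10, 13).
Next 3H:
Repeated addition: build up to 3H.
2H: tangent at (3, 9): λ = (3·3² + 12)/(2·9) ≡ 5/1. 1⁻¹ ≡ 1 (mod 17), so λ ≡ 5·1 ≡ 5.
  x = λ² - 3 - 3 = 25 - 6 ≡ 2; y = λ·(3 - 2) - 9 ≡ 13. → (2, 13)
3H: (2, 13) + (3, 9). λ = (9 - 13)/(3 - 2) ≡ 13/1 mod 17. 1⁻¹ ≡ 1 (mod 17), so λ ≡ 13.
  x = λ² - 2 - 3 = 169 - 5 ≡ 11; y = λ·(2 - 11) - 13 ≡ 6. → (11, 6)
3H = (11, 6).
Finally 2G + 3H:
(10, 13) + (11, 6). λ = (6 - 13)/(11 - 10) ≡ 10/1 mod 17. 1⁻¹ ≡ 1 (mod 17), so λ ≡ 10.
  x = λ² - 10 - 11 = 100 - 21 ≡ 11; y = λ·(10 - 11) - 13 ≡ 11. → (11, 11)

(11, 11)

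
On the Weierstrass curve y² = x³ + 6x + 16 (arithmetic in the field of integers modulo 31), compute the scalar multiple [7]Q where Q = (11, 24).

(8, 24)

Repeated addition: build up to 7Q.
2Q: tangent at (11, 24): λ = (3·11² + 6)/(2·24) ≡ 28/17. 17⁻¹ ≡ 11 (mod 31), so λ ≡ 28·11 ≡ 29.
  x = λ² - 11 - 11 = 841 - 22 ≡ 13; y = λ·(11 - 13) - 24 ≡ 11. → (13, 11)
3Q: (13, 11) + (11, 24). λ = (24 - 11)/(11 - 13) ≡ 13/29 mod 31. 29⁻¹ ≡ 15 (mod 31), so λ ≡ 9.
  x = λ² - 13 - 11 = 81 - 24 ≡ 26; y = λ·(13 - 26) - 11 ≡ 27. → (26, 27)
4Q: (26, 27) + (11, 24). λ = (24 - 27)/(11 - 26) ≡ 28/16 mod 31. 16⁻¹ ≡ 2 (mod 31), so λ ≡ 25.
  x = λ² - 26 - 11 = 625 - 37 ≡ 30; y = λ·(26 - 30) - 27 ≡ 28. → (30, 28)
5Q: (30, 28) + (11, 24). λ = (24 - 28)/(11 - 30) ≡ 27/12 mod 31. 12⁻¹ ≡ 13 (mod 31) since 12·13 = 156 ≡ 1, so λ ≡ 10.
  x = λ² - 30 - 11 = 100 - 41 ≡ 28; y = λ·(30 - 28) - 28 ≡ 23. → (28, 23)
6Q: (28, 23) + (11, 24). λ = (24 - 23)/(11 - 28) ≡ 1/14 mod 31. 14⁻¹ ≡ 20 (mod 31), so λ ≡ 20.
  x = λ² - 28 - 11 = 400 - 39 ≡ 20; y = λ·(28 - 20) - 23 ≡ 13. → (20, 13)
7Q: (20, 13) + (11, 24). λ = (24 - 13)/(11 - 20) ≡ 11/22 mod 31. 22⁻¹ ≡ 24 (mod 31), so λ ≡ 16.
  x = λ² - 20 - 11 = 256 - 31 ≡ 8; y = λ·(20 - 8) - 13 ≡ 24. → (8, 24)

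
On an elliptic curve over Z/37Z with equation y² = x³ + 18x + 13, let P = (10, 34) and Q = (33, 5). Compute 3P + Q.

First 3P:
Repeated addition: build up to 3P.
2P: tangent at (10, 34): λ = (3·10² + 18)/(2·34) ≡ 22/31. 31⁻¹ ≡ 6 (mod 37), so λ ≡ 22·6 ≡ 21.
  x = λ² - 10 - 10 = 441 - 20 ≡ 14; y = λ·(10 - 14) - 34 ≡ 30. → (14, 30)
3P: (14, 30) + (10, 34). λ = (34 - 30)/(10 - 14) ≡ 4/33 mod 37. 33⁻¹ ≡ 9 (mod 37), so λ ≡ 36.
  x = λ² - 14 - 10 = 1296 - 24 ≡ 14; y = λ·(14 - 14) - 30 ≡ 7. → (14, 7)
3P = (14, 7).
Finally 3P + Q:
(14, 7) + (33, 5). λ = (5 - 7)/(33 - 14) ≡ 35/19 mod 37. 19⁻¹ ≡ 2 (mod 37), so λ ≡ 33.
  x = λ² - 14 - 33 = 1089 - 47 ≡ 6; y = λ·(14 - 6) - 7 ≡ 35. → (6, 35)

(6, 35)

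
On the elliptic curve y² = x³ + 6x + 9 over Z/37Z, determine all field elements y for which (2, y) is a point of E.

none

x³ + 6x + 9 = 29 ≡ 29 (mod 37).
29 is a non-residue mod 37; no y exists.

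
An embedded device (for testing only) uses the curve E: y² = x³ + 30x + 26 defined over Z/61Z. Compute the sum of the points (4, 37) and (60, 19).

(49, 45)

(4, 37) + (60, 19). λ = (19 - 37)/(60 - 4) ≡ 43/56 mod 61. 56⁻¹ ≡ 12 (mod 61), so λ ≡ 28.
  x = λ² - 4 - 60 = 784 - 64 ≡ 49; y = λ·(4 - 49) - 37 ≡ 45. → (49, 45)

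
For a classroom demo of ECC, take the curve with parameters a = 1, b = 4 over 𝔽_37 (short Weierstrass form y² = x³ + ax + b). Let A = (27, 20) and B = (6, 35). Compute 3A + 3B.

First 3A:
Repeated addition: build up to 3A.
2A: tangent at (27, 20): λ = (3·27² + 1)/(2·20) ≡ 5/3. 3⁻¹ ≡ 25 (mod 37), so λ ≡ 5·25 ≡ 14.
  x = λ² - 27 - 27 = 196 - 54 ≡ 31; y = λ·(27 - 31) - 20 ≡ 35. → (31, 35)
3A: (31, 35) + (27, 20). λ = (20 - 35)/(27 - 31) ≡ 22/33 mod 37. 33⁻¹ ≡ 9 (mod 37) since 33·9 = 297 ≡ 1, so λ ≡ 13.
  x = λ² - 31 - 27 = 169 - 58 ≡ 0; y = λ·(31 - 0) - 35 ≡ 35. → (0, 35)
3A = (0, 35).
Next 3B:
Repeated addition: build up to 3B.
2B: tangent at (6, 35): λ = (3·6² + 1)/(2·35) ≡ 35/33. 33⁻¹ ≡ 9 (mod 37), so λ ≡ 35·9 ≡ 19.
  x = λ² - 6 - 6 = 361 - 12 ≡ 16; y = λ·(6 - 16) - 35 ≡ 34. → (16, 34)
3B: (16, 34) + (6, 35). λ = (35 - 34)/(6 - 16) ≡ 1/27 mod 37. 27⁻¹ ≡ 11 (mod 37), so λ ≡ 11.
  x = λ² - 16 - 6 = 121 - 22 ≡ 25; y = λ·(16 - 25) - 34 ≡ 15. → (25, 15)
3B = (25, 15).
Finally 3A + 3B:
(0, 35) + (25, 15). λ = (15 - 35)/(25 - 0) ≡ 17/25 mod 37. 25⁻¹ ≡ 3 (mod 37) since 25·3 = 75 ≡ 1, so λ ≡ 14.
  x = λ² - 0 - 25 = 196 - 25 ≡ 23; y = λ·(0 - 23) - 35 ≡ 13. → (23, 13)

(23, 13)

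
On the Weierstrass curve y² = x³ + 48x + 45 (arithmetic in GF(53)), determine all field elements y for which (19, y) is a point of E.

x³ + 48x + 45 = 7816 ≡ 25 (mod 53).
Square roots of 25 mod 53: 5 and 48 (since 5² = 25 ≡ 25).

5, 48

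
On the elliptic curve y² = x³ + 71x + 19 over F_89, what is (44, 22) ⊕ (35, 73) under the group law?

(52, 53)

(44, 22) + (35, 73). λ = (73 - 22)/(35 - 44) ≡ 51/80 mod 89. 80⁻¹ ≡ 79 (mod 89) since 80·79 = 6320 ≡ 1, so λ ≡ 24.
  x = λ² - 44 - 35 = 576 - 79 ≡ 52; y = λ·(44 - 52) - 22 ≡ 53. → (52, 53)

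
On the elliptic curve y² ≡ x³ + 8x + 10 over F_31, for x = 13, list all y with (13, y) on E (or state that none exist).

none

x³ + 8x + 10 = 2311 ≡ 17 (mod 31).
17 is a non-residue mod 31; no y exists.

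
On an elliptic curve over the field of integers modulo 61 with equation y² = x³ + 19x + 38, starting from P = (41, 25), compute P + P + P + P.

Double-and-add on 4 = (100)₂. Start with P = (41, 25) for the leading 1-bit.
double: tangent at (41, 25): λ = (3·41² + 19)/(2·25) ≡ 60/50. 50⁻¹ ≡ 11 (mod 61), so λ ≡ 60·11 ≡ 50.
  x = λ² - 41 - 41 = 2500 - 82 ≡ 39; y = λ·(41 - 39) - 25 ≡ 14. → (39, 14)
double: tangent at (39, 14): λ = (3·39² + 19)/(2·14) ≡ 7/28. 28⁻¹ ≡ 24 (mod 61), so λ ≡ 7·24 ≡ 46.
  x = λ² - 39 - 39 = 2116 - 78 ≡ 25; y = λ·(39 - 25) - 14 ≡ 20. → (25, 20)

(25, 20)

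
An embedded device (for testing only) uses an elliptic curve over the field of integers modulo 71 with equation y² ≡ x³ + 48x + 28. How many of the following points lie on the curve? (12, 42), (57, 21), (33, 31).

1

(12, 42): 42² ≡ 60, rhs ≡ 60 → on.
(57, 21): 21² ≡ 15, rhs ≡ 20 → off.
(33, 31): 31² ≡ 38, rhs ≡ 61 → off.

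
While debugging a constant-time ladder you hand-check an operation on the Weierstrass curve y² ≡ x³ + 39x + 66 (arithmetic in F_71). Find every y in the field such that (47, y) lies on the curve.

x³ + 39x + 66 = 105722 ≡ 3 (mod 71).
Square roots of 3 mod 71: 28 and 43 (since 28² = 784 ≡ 3).

28, 43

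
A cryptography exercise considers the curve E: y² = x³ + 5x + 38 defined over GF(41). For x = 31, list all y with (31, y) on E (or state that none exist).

none

x³ + 5x + 38 = 29984 ≡ 13 (mod 41).
13 is a non-residue mod 41; no y exists.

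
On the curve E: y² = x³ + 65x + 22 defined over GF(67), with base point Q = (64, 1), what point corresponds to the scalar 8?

(23, 63)

Double-and-add on 8 = (1000)₂. Start with Q = (64, 1) for the leading 1-bit.
double: tangent at (64, 1): λ = (3·64² + 65)/(2·1) ≡ 25/2. 2⁻¹ ≡ 34 (mod 67), so λ ≡ 25·34 ≡ 46.
  x = λ² - 64 - 64 = 2116 - 128 ≡ 45; y = λ·(64 - 45) - 1 ≡ 2. → (45, 2)
double: tangent at (45, 2): λ = (3·45² + 65)/(2·2) ≡ 43/4. 4⁻¹ ≡ 17 (mod 67), so λ ≡ 43·17 ≡ 61.
  x = λ² - 45 - 45 = 3721 - 90 ≡ 13; y = λ·(45 - 13) - 2 ≡ 7. → (13, 7)
double: tangent at (13, 7): λ = (3·13² + 65)/(2·7) ≡ 36/14. 14⁻¹ ≡ 24 (mod 67) since 14·24 = 336 ≡ 1, so λ ≡ 36·24 ≡ 60.
  x = λ² - 13 - 13 = 3600 - 26 ≡ 23; y = λ·(13 - 23) - 7 ≡ 63. → (23, 63)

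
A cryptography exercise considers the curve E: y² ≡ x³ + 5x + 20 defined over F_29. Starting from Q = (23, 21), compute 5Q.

Double-and-add on 5 = (101)₂. Start with Q = (23, 21) for the leading 1-bit.
double: tangent at (23, 21): λ = (3·23² + 5)/(2·21) ≡ 26/13. 13⁻¹ ≡ 9 (mod 29), so λ ≡ 26·9 ≡ 2.
  x = λ² - 23 - 23 = 4 - 46 ≡ 16; y = λ·(23 - 16) - 21 ≡ 22. → (16, 22)
double: tangent at (16, 22): λ = (3·16² + 5)/(2·22) ≡ 19/15. 15⁻¹ ≡ 2 (mod 29) since 15·2 = 30 ≡ 1, so λ ≡ 19·2 ≡ 9.
  x = λ² - 16 - 16 = 81 - 32 ≡ 20; y = λ·(16 - 20) - 22 ≡ 0. → (20, 0)
add Q: (20, 0) + (23, 21). λ = (21 - 0)/(23 - 20) ≡ 21/3 mod 29. 3⁻¹ ≡ 10 (mod 29) since 3·10 = 30 ≡ 1, so λ ≡ 7.
  x = λ² - 20 - 23 = 49 - 43 ≡ 6; y = λ·(20 - 6) - 0 ≡ 11. → (6, 11)

(6, 11)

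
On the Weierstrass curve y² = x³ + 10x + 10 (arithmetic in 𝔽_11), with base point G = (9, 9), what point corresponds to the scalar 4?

Double-and-add on 4 = (100)₂. Start with G = (9, 9) for the leading 1-bit.
double: tangent at (9, 9): λ = (3·9² + 10)/(2·9) ≡ 0/7. 7⁻¹ ≡ 8 (mod 11), so λ ≡ 0·8 ≡ 0.
  x = λ² - 9 - 9 = 0 - 18 ≡ 4; y = λ·(9 - 4) - 9 ≡ 2. → (4, 2)
double: tangent at (4, 2): λ = (3·4² + 10)/(2·2) ≡ 3/4. 4⁻¹ ≡ 3 (mod 11), so λ ≡ 3·3 ≡ 9.
  x = λ² - 4 - 4 = 81 - 8 ≡ 7; y = λ·(4 - 7) - 2 ≡ 4. → (7, 4)

(7, 4)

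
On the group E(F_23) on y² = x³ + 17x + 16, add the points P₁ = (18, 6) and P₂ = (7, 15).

(0, 19)

(18, 6) + (7, 15). λ = (15 - 6)/(7 - 18) ≡ 9/12 mod 23. 12⁻¹ ≡ 2 (mod 23), so λ ≡ 18.
  x = λ² - 18 - 7 = 324 - 25 ≡ 0; y = λ·(18 - 0) - 6 ≡ 19. → (0, 19)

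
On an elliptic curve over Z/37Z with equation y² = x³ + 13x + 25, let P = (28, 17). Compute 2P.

tangent at (28, 17): λ = (3·28² + 13)/(2·17) ≡ 34/34. 34⁻¹ ≡ 12 (mod 37), so λ ≡ 34·12 ≡ 1.
  x = λ² - 28 - 28 = 1 - 56 ≡ 19; y = λ·(28 - 19) - 17 ≡ 29. → (19, 29)

(19, 29)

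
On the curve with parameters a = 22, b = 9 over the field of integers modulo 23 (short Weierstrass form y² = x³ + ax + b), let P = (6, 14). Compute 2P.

tangent at (6, 14): λ = (3·6² + 22)/(2·14) ≡ 15/5. 5⁻¹ ≡ 14 (mod 23) since 5·14 = 70 ≡ 1, so λ ≡ 15·14 ≡ 3.
  x = λ² - 6 - 6 = 9 - 12 ≡ 20; y = λ·(6 - 20) - 14 ≡ 13. → (20, 13)

(20, 13)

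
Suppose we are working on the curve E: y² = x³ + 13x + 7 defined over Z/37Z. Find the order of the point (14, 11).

2P: tangent at (14, 11): λ = (3·14² + 13)/(2·11) ≡ 9/22. 22⁻¹ ≡ 32 (mod 37), so λ ≡ 9·32 ≡ 29.
  x = λ² - 14 - 14 = 841 - 28 ≡ 36; y = λ·(14 - 36) - 11 ≡ 17. → (36, 17)
3P: (36, 17) + (14, 11). λ = (11 - 17)/(14 - 36) ≡ 31/15 mod 37. 15⁻¹ ≡ 5 (mod 37), so λ ≡ 7.
  x = λ² - 36 - 14 = 49 - 50 ≡ 36; y = λ·(36 - 36) - 17 ≡ 20. → (36, 20)
4P: (36, 20) + (14, 11). λ = (11 - 20)/(14 - 36) ≡ 28/15 mod 37. 15⁻¹ ≡ 5 (mod 37) since 15·5 = 75 ≡ 1, so λ ≡ 29.
  x = λ² - 36 - 14 = 841 - 50 ≡ 14; y = λ·(36 - 14) - 20 ≡ 26. → (14, 26)
5P: (14, 26) + (14, 11): same x and y₁ ≡ -y₂, so the sum is the point at infinity.
5P = the point at infinity, so the order is 5.

5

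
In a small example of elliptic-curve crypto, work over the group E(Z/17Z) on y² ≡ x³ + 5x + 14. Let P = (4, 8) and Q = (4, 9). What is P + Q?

The two points share x = 4 and their y-coordinates satisfy 8 + 9 ≡ 0 (mod 17), so they are inverses. Their sum is ∞.

O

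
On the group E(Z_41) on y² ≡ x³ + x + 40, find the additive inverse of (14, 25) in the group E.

-(14, 25) = (14, -25 mod 41) = (14, 16).

(14, 16)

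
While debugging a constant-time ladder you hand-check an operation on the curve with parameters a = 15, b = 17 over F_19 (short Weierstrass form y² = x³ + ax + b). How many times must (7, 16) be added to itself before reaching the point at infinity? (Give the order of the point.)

10

2P: tangent at (7, 16): λ = (3·7² + 15)/(2·16) ≡ 10/13. 13⁻¹ ≡ 3 (mod 19) since 13·3 = 39 ≡ 1, so λ ≡ 10·3 ≡ 11.
  x = λ² - 7 - 7 = 121 - 14 ≡ 12; y = λ·(7 - 12) - 16 ≡ 5. → (12, 5)
3P: (12, 5) + (7, 16). λ = (16 - 5)/(7 - 12) ≡ 11/14 mod 19. 14⁻¹ ≡ 15 (mod 19), so λ ≡ 13.
  x = λ² - 12 - 7 = 169 - 19 ≡ 17; y = λ·(12 - 17) - 5 ≡ 6. → (17, 6)
4P: (17, 6) + (7, 16). λ = (16 - 6)/(7 - 17) ≡ 10/9 mod 19. 9⁻¹ ≡ 17 (mod 19), so λ ≡ 18.
  x = λ² - 17 - 7 = 324 - 24 ≡ 15; y = λ·(17 - 15) - 6 ≡ 11. → (15, 11)
5P: (15, 11) + (7, 16). λ = (16 - 11)/(7 - 15) ≡ 5/11 mod 19. 11⁻¹ ≡ 7 (mod 19), so λ ≡ 16.
  x = λ² - 15 - 7 = 256 - 22 ≡ 6; y = λ·(15 - 6) - 11 ≡ 0. → (6, 0)
6P: (6, 0) + (7, 16). λ = (16 - 0)/(7 - 6) ≡ 16/1 mod 19. 1⁻¹ ≡ 1 (mod 19), so λ ≡ 16.
  x = λ² - 6 - 7 = 256 - 13 ≡ 15; y = λ·(6 - 15) - 0 ≡ 8. → (15, 8)
7P: (15, 8) + (7, 16). λ = (16 - 8)/(7 - 15) ≡ 8/11 mod 19. 11⁻¹ ≡ 7 (mod 19) since 11·7 = 77 ≡ 1, so λ ≡ 18.
  x = λ² - 15 - 7 = 324 - 22 ≡ 17; y = λ·(15 - 17) - 8 ≡ 13. → (17, 13)
8P: (17, 13) + (7, 16). λ = (16 - 13)/(7 - 17) ≡ 3/9 mod 19. 9⁻¹ ≡ 17 (mod 19) since 9·17 = 153 ≡ 1, so λ ≡ 13.
  x = λ² - 17 - 7 = 169 - 24 ≡ 12; y = λ·(17 - 12) - 13 ≡ 14. → (12, 14)
9P: (12, 14) + (7, 16). λ = (16 - 14)/(7 - 12) ≡ 2/14 mod 19. 14⁻¹ ≡ 15 (mod 19), so λ ≡ 11.
  x = λ² - 12 - 7 = 121 - 19 ≡ 7; y = λ·(12 - 7) - 14 ≡ 3. → (7, 3)
10P: (7, 3) + (7, 16): same x and y₁ ≡ -y₂, so the sum is the point at infinity.
10P = the point at infinity, so the order is 10.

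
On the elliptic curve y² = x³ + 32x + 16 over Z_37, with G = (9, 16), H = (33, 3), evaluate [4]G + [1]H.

(16, 6)

First 4G:
Repeated addition: build up to 4G.
2G: tangent at (9, 16): λ = (3·9² + 32)/(2·16) ≡ 16/32. 32⁻¹ ≡ 22 (mod 37), so λ ≡ 16·22 ≡ 19.
  x = λ² - 9 - 9 = 361 - 18 ≡ 10; y = λ·(9 - 10) - 16 ≡ 2. → (10, 2)
3G: (10, 2) + (9, 16). λ = (16 - 2)/(9 - 10) ≡ 14/36 mod 37. 36⁻¹ ≡ 36 (mod 37) since 36·36 = 1296 ≡ 1, so λ ≡ 23.
  x = λ² - 10 - 9 = 529 - 19 ≡ 29; y = λ·(10 - 29) - 2 ≡ 5. → (29, 5)
4G: (29, 5) + (9, 16). λ = (16 - 5)/(9 - 29) ≡ 11/17 mod 37. 17⁻¹ ≡ 24 (mod 37) since 17·24 = 408 ≡ 1, so λ ≡ 5.
  x = λ² - 29 - 9 = 25 - 38 ≡ 24; y = λ·(29 - 24) - 5 ≡ 20. → (24, 20)
4G = (24, 20).
Finally 4G + H:
(24, 20) + (33, 3). λ = (3 - 20)/(33 - 24) ≡ 20/9 mod 37. 9⁻¹ ≡ 33 (mod 37), so λ ≡ 31.
  x = λ² - 24 - 33 = 961 - 57 ≡ 16; y = λ·(24 - 16) - 20 ≡ 6. → (16, 6)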